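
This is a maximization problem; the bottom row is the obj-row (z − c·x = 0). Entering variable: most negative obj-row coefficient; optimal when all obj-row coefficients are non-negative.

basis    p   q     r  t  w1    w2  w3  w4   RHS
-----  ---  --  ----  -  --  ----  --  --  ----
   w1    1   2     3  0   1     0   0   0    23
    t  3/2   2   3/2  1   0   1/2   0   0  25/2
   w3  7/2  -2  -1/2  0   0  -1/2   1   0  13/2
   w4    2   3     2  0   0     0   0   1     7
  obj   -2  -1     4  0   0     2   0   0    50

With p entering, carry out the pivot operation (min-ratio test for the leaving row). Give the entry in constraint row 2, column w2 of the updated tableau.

5/7

Ratio test on column p — row 1: 23/1 = 23; row 2: (25/2)/(3/2) = 25/3; row 3: (13/2)/(7/2) = 13/7; row 4: 7/2 = 7/2. Minimum is 13/7 at row 3 (w3 leaves); pivot element 7/2.
Divide row 3 by 7/2; eliminate column p from the other rows.
Row 2 update in column w2: 1/2 − (3/2)·(-1/7) = 5/7.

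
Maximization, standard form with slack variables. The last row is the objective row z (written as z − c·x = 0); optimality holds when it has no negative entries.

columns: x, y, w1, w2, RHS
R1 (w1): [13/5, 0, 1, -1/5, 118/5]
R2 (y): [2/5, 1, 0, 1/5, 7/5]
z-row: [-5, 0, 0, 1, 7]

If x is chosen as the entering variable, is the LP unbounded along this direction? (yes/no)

no

Column x has positive entries in row(s) 1, 2, so the ratio test bounds it — not unbounded.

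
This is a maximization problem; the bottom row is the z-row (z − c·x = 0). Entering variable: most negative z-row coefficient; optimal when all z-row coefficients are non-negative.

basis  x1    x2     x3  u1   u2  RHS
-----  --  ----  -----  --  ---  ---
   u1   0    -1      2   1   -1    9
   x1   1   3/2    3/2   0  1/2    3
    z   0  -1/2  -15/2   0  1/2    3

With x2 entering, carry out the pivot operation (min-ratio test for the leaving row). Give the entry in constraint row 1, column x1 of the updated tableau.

Ratio test on column x2 — row 1: entry -1 ≤ 0; row 2: 3/(3/2) = 2. Minimum is 2 at row 2 (x1 leaves); pivot element 3/2.
Divide row 2 by 3/2; eliminate column x2 from the other rows.
Row 1 update in column x1: 0 − (-1)·(2/3) = 2/3.

2/3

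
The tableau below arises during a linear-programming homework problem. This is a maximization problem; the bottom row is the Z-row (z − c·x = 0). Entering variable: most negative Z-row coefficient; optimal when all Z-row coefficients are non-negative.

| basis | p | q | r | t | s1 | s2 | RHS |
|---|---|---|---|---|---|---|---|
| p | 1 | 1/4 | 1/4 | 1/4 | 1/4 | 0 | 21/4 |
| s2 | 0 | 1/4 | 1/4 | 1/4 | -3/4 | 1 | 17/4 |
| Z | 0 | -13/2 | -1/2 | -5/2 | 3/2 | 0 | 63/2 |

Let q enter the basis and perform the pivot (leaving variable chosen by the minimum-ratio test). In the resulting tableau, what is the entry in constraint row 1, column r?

0

Ratio test on column q — row 1: (21/4)/(1/4) = 21; row 2: (17/4)/(1/4) = 17. Minimum is 17 at row 2 (s2 leaves); pivot element 1/4.
Divide row 2 by 1/4; eliminate column q from the other rows.
Row 1 update in column r: 1/4 − (1/4)·1 = 0.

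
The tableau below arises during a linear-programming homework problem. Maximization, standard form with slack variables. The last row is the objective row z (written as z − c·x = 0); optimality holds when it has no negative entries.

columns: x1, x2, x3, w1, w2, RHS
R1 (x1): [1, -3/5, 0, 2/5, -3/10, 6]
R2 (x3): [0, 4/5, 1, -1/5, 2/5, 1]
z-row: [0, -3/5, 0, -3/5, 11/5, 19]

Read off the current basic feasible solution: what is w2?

0

w2 is not in the basis, so in the current basic feasible solution w2 = 0.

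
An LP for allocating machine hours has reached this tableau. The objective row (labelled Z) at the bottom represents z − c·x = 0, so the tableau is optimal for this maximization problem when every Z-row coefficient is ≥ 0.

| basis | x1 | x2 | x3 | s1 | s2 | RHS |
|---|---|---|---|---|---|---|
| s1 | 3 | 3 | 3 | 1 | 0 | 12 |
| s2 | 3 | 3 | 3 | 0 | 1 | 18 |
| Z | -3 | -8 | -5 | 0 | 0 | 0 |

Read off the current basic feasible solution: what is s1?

s1 is basic (row 1); its value is the RHS of that row, 12.

12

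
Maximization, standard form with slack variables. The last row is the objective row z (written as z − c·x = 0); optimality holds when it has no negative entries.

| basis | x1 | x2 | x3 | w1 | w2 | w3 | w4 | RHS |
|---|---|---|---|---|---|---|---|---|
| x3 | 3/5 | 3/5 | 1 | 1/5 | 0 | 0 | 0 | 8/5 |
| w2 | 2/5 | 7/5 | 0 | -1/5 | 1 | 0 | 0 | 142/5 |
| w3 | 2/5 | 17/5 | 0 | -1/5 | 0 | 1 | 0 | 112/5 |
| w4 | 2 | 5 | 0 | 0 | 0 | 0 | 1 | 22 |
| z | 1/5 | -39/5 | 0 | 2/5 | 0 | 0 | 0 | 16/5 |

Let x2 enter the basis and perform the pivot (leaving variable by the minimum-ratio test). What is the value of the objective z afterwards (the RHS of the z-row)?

24

Ratio test on column x2 — row 1: (8/5)/(3/5) = 8/3; row 2: (142/5)/(7/5) = 142/7; row 3: (112/5)/(17/5) = 112/17; row 4: 22/5 = 22/5. Minimum is 8/3 at row 1 (x3 leaves); pivot element 3/5.
Pivot on row 1; the z-row RHS becomes 16/5 − (-39/5)·(8/3) = 24.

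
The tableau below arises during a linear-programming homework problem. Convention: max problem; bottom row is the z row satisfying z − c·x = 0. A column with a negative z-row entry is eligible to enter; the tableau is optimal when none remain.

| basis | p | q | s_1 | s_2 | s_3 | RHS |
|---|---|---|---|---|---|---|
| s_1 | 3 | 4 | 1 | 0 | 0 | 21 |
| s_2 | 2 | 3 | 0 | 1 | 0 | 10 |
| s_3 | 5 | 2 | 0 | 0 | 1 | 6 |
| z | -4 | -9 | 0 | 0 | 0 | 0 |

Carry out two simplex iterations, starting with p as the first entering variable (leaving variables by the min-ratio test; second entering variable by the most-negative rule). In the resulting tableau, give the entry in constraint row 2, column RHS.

1

Ratio test on column p — row 1: 21/3 = 7; row 2: 10/2 = 5; row 3: 6/5 = 6/5. Minimum is 6/5 at row 3 (s_3 leaves); pivot element 5.
Divide row 3 by 5; eliminate column p from the other rows.
Second iteration: most negative z-row entry is -37/5 in column q, so q enters.
Ratio test on column q — row 1: (87/5)/(14/5) = 87/14; row 2: (38/5)/(11/5) = 38/11; row 3: (6/5)/(2/5) = 3. Minimum is 3 at row 3 (p leaves); pivot element 2/5.
Divide row 3 by 2/5; eliminate column q from the other rows.
After both pivots, the entry at constraint row 2, column RHS is 1.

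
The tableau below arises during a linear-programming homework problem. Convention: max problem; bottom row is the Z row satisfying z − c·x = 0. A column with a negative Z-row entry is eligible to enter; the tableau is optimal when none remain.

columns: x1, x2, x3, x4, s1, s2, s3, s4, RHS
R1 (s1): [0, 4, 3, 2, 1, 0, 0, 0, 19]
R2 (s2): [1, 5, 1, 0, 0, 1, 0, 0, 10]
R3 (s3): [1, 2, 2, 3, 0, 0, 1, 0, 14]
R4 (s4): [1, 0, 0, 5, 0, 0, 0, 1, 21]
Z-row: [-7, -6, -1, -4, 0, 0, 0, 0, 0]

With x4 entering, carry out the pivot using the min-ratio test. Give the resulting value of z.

84/5

Ratio test on column x4 — row 1: 19/2 = 19/2; row 2: entry 0 ≤ 0; row 3: 14/3 = 14/3; row 4: 21/5 = 21/5. Minimum is 21/5 at row 4 (s4 leaves); pivot element 5.
Pivot on row 4; the Z-row RHS becomes 0 − (-4)·(21/5) = 84/5.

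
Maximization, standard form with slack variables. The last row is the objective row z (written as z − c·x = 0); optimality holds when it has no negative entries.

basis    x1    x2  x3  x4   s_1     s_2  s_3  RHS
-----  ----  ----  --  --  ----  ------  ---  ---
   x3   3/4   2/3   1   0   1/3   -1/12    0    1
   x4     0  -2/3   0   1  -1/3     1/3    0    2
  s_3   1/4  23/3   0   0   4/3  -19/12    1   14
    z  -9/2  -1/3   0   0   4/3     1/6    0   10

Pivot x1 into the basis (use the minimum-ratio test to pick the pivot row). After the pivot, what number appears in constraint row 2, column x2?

Ratio test on column x1 — row 1: 1/(3/4) = 4/3; row 2: entry 0 ≤ 0; row 3: 14/(1/4) = 56. Minimum is 4/3 at row 1 (x3 leaves); pivot element 3/4.
Divide row 1 by 3/4; eliminate column x1 from the other rows.
Row 2 update in column x2: -2/3 − 0·(8/9) = -2/3.

-2/3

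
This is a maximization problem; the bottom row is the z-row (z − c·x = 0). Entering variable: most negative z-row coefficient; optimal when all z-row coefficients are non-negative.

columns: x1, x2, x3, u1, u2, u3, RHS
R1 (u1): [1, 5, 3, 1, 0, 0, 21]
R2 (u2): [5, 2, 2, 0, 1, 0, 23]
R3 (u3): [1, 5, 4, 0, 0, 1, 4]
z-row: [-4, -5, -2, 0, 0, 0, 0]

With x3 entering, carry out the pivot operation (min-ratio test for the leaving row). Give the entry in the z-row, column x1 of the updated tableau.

-7/2

Ratio test on column x3 — row 1: 21/3 = 7; row 2: 23/2 = 23/2; row 3: 4/4 = 1. Minimum is 1 at row 3 (u3 leaves); pivot element 4.
Divide row 3 by 4; eliminate column x3 from the other rows.
z-row update in column x1: -4 − (-2)·(1/4) = -7/2.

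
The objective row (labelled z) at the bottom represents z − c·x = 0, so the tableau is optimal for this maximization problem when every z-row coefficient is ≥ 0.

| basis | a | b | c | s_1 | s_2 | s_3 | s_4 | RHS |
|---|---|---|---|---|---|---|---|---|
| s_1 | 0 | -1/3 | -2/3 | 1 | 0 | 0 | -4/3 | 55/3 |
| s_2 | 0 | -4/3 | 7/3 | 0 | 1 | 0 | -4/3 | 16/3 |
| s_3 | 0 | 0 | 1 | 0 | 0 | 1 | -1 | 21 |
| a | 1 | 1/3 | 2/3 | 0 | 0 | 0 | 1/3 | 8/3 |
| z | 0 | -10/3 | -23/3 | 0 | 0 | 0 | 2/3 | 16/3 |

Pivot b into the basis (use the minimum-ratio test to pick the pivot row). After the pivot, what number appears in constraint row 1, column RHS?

21

Ratio test on column b — row 1: entry -1/3 ≤ 0; row 2: entry -4/3 ≤ 0; row 3: entry 0 ≤ 0; row 4: (8/3)/(1/3) = 8. Minimum is 8 at row 4 (a leaves); pivot element 1/3.
Divide row 4 by 1/3; eliminate column b from the other rows.
Row 1 update in column RHS: 55/3 − (-1/3)·8 = 21.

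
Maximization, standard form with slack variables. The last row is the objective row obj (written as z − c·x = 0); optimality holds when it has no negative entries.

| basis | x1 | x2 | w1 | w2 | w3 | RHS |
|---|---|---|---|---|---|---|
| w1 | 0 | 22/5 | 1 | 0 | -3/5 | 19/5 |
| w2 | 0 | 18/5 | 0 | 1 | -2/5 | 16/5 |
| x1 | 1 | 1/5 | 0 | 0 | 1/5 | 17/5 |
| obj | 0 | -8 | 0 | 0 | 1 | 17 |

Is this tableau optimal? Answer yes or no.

no

The obj-row has a negative entry -8 in column x2, so it is not optimal.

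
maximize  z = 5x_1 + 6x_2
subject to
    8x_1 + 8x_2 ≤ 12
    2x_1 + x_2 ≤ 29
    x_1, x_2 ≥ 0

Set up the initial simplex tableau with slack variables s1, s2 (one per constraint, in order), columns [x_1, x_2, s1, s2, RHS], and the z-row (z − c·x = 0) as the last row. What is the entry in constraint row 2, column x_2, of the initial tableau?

1

Constraint 2 has coefficient 1 on x_2.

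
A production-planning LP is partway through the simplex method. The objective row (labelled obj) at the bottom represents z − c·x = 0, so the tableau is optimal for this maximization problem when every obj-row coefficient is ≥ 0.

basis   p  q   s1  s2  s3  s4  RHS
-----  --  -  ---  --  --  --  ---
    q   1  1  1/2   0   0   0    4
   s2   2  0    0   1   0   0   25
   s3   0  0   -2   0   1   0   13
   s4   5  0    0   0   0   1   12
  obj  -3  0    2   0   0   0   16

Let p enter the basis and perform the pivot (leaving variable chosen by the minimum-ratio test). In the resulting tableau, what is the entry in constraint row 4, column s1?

Ratio test on column p — row 1: 4/1 = 4; row 2: 25/2 = 25/2; row 3: entry 0 ≤ 0; row 4: 12/5 = 12/5. Minimum is 12/5 at row 4 (s4 leaves); pivot element 5.
Divide row 4 by 5; eliminate column p from the other rows.
In the new row 4, the s1 entry is the old entry divided by the pivot: 0/5 = 0.

0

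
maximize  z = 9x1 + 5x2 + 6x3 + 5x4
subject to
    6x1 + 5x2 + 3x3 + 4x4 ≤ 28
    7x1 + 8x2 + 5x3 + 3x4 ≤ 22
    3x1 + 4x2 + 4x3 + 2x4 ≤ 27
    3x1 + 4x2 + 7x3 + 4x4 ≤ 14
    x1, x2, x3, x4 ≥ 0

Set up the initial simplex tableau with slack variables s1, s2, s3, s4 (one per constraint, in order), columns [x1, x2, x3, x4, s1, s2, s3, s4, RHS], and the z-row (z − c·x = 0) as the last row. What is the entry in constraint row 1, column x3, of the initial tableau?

3

Constraint 1 has coefficient 3 on x3.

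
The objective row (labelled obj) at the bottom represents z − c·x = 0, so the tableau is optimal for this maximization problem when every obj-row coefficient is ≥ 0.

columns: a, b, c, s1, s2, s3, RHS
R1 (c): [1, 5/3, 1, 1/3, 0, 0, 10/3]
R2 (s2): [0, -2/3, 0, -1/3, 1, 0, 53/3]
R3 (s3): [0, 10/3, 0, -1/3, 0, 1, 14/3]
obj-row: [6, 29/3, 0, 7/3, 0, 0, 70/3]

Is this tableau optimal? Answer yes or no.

Every obj-row coefficient is ≥ 0, so the tableau is optimal.

yes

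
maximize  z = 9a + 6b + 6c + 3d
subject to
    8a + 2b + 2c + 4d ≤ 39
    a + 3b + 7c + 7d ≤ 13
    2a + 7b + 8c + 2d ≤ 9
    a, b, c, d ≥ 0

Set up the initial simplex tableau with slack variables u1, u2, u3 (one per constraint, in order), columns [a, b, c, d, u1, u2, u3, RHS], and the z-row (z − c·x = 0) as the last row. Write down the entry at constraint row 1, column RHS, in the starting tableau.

39

The RHS of constraint 1 is b_1 = 39.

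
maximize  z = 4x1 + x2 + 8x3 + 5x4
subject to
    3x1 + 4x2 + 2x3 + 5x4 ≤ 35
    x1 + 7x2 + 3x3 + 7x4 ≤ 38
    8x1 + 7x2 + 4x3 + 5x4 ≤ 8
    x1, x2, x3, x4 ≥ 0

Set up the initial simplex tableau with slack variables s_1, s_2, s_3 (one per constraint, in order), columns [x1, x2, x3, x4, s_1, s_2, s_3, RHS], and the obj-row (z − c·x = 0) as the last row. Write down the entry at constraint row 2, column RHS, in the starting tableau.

The RHS of constraint 2 is b_2 = 38.

38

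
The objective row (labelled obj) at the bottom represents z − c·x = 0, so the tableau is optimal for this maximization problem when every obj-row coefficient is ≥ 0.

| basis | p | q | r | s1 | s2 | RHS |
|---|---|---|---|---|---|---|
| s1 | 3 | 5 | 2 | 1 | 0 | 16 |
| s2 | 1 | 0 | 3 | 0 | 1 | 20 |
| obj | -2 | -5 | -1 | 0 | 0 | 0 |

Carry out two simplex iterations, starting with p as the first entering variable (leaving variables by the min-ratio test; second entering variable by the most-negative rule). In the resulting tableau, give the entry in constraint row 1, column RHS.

Ratio test on column p — row 1: 16/3 = 16/3; row 2: 20/1 = 20. Minimum is 16/3 at row 1 (s1 leaves); pivot element 3.
Divide row 1 by 3; eliminate column p from the other rows.
Second iteration: most negative obj-row entry is -5/3 in column q, so q enters.
Ratio test on column q — row 1: (16/3)/(5/3) = 16/5; row 2: entry -5/3 ≤ 0. Minimum is 16/5 at row 1 (p leaves); pivot element 5/3.
Divide row 1 by 5/3; eliminate column q from the other rows.
After both pivots, the entry at constraint row 1, column RHS is 16/5.

16/5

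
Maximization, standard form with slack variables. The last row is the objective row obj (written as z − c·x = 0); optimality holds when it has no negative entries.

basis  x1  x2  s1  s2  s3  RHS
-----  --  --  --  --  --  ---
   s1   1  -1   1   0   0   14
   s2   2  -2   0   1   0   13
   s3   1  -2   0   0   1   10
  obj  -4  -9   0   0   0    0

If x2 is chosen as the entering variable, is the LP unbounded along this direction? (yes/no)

yes

Every constraint-row entry in column x2 is ≤ 0, so increasing x2 is unbounded.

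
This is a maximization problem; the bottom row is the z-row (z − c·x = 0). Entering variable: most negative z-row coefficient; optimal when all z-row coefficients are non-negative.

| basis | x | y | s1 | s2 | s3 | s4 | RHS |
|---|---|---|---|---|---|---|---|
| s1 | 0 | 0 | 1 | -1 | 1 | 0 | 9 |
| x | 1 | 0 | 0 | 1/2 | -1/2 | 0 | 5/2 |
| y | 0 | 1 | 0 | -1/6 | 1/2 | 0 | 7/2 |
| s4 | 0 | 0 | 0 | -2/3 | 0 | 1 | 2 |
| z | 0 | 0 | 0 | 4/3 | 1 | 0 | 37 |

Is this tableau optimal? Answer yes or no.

yes

Every z-row coefficient is ≥ 0, so the tableau is optimal.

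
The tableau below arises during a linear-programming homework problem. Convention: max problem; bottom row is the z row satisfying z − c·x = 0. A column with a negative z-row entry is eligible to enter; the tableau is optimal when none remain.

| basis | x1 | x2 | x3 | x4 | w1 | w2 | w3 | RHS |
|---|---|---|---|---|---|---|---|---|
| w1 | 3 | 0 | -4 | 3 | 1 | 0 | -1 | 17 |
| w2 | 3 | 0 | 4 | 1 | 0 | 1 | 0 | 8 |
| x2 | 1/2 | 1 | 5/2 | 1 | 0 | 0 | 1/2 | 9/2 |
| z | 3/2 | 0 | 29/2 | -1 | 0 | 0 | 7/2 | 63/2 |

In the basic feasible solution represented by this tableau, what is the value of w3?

w3 is not in the basis, so in the current basic feasible solution w3 = 0.

0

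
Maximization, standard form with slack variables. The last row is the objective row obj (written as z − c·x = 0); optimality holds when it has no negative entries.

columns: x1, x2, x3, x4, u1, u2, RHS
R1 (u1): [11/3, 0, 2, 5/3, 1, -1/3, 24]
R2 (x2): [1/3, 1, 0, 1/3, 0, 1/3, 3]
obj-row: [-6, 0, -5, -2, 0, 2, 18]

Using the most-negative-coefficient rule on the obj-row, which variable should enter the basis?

x1

Negative obj-row entries: x1: -6, x3: -5, x4: -2.
The most negative is -6 in column x1, so x1 enters.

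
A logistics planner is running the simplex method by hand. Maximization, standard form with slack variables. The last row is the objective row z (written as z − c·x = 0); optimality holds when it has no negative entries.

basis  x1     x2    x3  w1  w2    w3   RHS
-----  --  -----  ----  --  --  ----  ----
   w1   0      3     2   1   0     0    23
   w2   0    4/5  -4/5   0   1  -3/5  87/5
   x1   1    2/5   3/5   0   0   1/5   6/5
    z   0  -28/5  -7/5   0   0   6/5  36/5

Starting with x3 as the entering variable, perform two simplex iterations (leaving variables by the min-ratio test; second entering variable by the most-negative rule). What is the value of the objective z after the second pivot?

Ratio test on column x3 — row 1: 23/2 = 23/2; row 2: entry -4/5 ≤ 0; row 3: (6/5)/(3/5) = 2. Minimum is 2 at row 3 (x1 leaves); pivot element 3/5.
Pivot on row 3; the z-row RHS becomes 36/5 − (-7/5)·2 = 10.
Next entering variable (most negative z-row entry -14/3): x2.
Ratio test on column x2 — row 1: 19/(5/3) = 57/5; row 2: 19/(4/3) = 57/4; row 3: 2/(2/3) = 3. Minimum is 3 at row 3 (x3 leaves); pivot element 2/3.
After the second pivot the z-row RHS is 10 − (-14/3)·3 = 24.

24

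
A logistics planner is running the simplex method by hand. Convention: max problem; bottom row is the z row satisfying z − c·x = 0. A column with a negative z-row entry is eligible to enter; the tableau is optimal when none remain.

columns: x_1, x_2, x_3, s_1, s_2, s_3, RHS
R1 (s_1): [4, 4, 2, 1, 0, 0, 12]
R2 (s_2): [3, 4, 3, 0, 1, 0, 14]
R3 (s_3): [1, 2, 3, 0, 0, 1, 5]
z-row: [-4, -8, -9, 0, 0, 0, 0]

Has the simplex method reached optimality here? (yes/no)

The z-row has a negative entry -9 in column x_3, so it is not optimal.

no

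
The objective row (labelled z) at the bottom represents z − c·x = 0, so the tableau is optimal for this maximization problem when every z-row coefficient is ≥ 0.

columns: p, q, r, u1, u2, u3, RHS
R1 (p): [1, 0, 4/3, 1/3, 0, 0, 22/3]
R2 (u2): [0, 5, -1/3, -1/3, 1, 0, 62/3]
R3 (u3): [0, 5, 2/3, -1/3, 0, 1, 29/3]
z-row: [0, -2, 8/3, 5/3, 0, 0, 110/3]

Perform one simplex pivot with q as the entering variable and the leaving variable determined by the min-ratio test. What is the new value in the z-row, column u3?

2/5

Ratio test on column q — row 1: entry 0 ≤ 0; row 2: (62/3)/5 = 62/15; row 3: (29/3)/5 = 29/15. Minimum is 29/15 at row 3 (u3 leaves); pivot element 5.
Divide row 3 by 5; eliminate column q from the other rows.
z-row update in column u3: 0 − (-2)·(1/5) = 2/5.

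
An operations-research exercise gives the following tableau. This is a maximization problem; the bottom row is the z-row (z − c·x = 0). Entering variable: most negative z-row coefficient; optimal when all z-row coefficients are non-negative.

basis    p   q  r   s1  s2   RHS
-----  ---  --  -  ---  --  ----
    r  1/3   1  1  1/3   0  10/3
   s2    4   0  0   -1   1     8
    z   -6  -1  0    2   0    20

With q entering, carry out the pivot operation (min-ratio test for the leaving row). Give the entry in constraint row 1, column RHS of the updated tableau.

Ratio test on column q — row 1: (10/3)/1 = 10/3; row 2: entry 0 ≤ 0. Minimum is 10/3 at row 1 (r leaves); pivot element 1.
Divide row 1 by 1; eliminate column q from the other rows.
In the new row 1, the RHS entry is the old entry divided by the pivot: (10/3)/1 = 10/3.

10/3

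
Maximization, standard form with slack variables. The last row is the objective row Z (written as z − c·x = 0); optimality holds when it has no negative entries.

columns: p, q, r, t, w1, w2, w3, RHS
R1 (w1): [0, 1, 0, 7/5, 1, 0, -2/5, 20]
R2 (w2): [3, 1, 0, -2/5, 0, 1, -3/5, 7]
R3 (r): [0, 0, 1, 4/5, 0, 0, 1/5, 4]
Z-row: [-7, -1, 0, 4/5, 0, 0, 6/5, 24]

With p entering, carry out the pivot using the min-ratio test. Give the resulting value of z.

Ratio test on column p — row 1: entry 0 ≤ 0; row 2: 7/3 = 7/3; row 3: entry 0 ≤ 0. Minimum is 7/3 at row 2 (w2 leaves); pivot element 3.
Pivot on row 2; the Z-row RHS becomes 24 − (-7)·(7/3) = 121/3.

121/3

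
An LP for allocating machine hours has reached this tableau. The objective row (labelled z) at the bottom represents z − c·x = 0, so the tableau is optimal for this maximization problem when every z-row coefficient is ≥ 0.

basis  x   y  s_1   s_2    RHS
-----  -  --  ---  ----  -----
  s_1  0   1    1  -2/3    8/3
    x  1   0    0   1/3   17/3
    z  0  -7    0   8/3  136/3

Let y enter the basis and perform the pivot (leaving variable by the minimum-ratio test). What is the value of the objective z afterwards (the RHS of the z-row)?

64

Ratio test on column y — row 1: (8/3)/1 = 8/3; row 2: entry 0 ≤ 0. Minimum is 8/3 at row 1 (s_1 leaves); pivot element 1.
Pivot on row 1; the z-row RHS becomes 136/3 − (-7)·(8/3) = 64.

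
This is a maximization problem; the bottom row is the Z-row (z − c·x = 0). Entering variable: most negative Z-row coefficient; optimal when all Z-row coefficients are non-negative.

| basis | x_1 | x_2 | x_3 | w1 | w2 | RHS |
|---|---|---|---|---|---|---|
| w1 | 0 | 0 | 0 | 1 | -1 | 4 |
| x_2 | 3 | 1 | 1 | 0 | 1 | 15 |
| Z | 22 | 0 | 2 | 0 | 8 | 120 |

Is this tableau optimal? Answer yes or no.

yes

Every Z-row coefficient is ≥ 0, so the tableau is optimal.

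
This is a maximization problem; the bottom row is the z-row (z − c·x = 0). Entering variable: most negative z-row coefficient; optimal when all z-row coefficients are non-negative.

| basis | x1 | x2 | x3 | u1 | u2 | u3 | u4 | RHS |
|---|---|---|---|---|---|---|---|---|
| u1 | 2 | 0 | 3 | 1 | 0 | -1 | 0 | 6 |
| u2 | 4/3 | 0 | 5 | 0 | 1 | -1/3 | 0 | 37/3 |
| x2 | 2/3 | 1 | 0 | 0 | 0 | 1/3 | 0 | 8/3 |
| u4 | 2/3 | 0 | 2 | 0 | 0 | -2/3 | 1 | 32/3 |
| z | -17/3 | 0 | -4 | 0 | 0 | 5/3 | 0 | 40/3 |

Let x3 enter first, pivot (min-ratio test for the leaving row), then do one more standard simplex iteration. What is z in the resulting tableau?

91/3

Ratio test on column x3 — row 1: 6/3 = 2; row 2: (37/3)/5 = 37/15; row 3: entry 0 ≤ 0; row 4: (32/3)/2 = 16/3. Minimum is 2 at row 1 (u1 leaves); pivot element 3.
Pivot on row 1; the z-row RHS becomes 40/3 − (-4)·2 = 64/3.
Next entering variable (most negative z-row entry -3): x1.
Ratio test on column x1 — row 1: 2/(2/3) = 3; row 2: entry -2 ≤ 0; row 3: (8/3)/(2/3) = 4; row 4: entry -2/3 ≤ 0. Minimum is 3 at row 1 (x3 leaves); pivot element 2/3.
After the second pivot the z-row RHS is 64/3 − (-3)·3 = 91/3.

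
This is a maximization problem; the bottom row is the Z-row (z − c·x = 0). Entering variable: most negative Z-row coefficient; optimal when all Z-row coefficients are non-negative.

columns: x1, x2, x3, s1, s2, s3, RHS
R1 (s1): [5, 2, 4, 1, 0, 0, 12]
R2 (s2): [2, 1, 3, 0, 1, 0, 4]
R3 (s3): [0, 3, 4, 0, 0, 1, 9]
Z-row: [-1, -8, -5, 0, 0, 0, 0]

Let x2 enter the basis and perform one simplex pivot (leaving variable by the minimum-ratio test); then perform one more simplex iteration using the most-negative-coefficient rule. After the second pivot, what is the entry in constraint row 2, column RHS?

Ratio test on column x2 — row 1: 12/2 = 6; row 2: 4/1 = 4; row 3: 9/3 = 3. Minimum is 3 at row 3 (s3 leaves); pivot element 3.
Divide row 3 by 3; eliminate column x2 from the other rows.
Second iteration: most negative Z-row entry is -1 in column x1, so x1 enters.
Ratio test on column x1 — row 1: 6/5 = 6/5; row 2: 1/2 = 1/2; row 3: entry 0 ≤ 0. Minimum is 1/2 at row 2 (s2 leaves); pivot element 2.
Divide row 2 by 2; eliminate column x1 from the other rows.
After both pivots, the entry at constraint row 2, column RHS is 1/2.

1/2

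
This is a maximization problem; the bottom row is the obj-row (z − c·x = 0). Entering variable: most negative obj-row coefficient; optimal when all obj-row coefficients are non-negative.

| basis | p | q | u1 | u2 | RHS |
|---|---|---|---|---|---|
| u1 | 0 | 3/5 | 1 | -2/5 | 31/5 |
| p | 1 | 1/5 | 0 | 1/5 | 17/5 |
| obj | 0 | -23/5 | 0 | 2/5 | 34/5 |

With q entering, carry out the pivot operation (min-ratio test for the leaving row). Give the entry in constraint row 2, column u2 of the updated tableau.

1/3

Ratio test on column q — row 1: (31/5)/(3/5) = 31/3; row 2: (17/5)/(1/5) = 17. Minimum is 31/3 at row 1 (u1 leaves); pivot element 3/5.
Divide row 1 by 3/5; eliminate column q from the other rows.
Row 2 update in column u2: 1/5 − (1/5)·(-2/3) = 1/3.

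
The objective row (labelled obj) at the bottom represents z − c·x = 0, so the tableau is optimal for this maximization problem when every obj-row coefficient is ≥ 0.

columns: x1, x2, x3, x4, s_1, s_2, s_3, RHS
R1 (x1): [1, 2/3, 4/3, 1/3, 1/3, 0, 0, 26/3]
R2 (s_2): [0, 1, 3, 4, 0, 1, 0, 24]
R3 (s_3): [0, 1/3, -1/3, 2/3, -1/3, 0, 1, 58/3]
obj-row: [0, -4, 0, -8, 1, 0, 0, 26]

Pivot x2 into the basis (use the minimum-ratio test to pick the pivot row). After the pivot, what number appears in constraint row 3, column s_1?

-1/2

Ratio test on column x2 — row 1: (26/3)/(2/3) = 13; row 2: 24/1 = 24; row 3: (58/3)/(1/3) = 58. Minimum is 13 at row 1 (x1 leaves); pivot element 2/3.
Divide row 1 by 2/3; eliminate column x2 from the other rows.
Row 3 update in column s_1: -1/3 − (1/3)·(1/2) = -1/2.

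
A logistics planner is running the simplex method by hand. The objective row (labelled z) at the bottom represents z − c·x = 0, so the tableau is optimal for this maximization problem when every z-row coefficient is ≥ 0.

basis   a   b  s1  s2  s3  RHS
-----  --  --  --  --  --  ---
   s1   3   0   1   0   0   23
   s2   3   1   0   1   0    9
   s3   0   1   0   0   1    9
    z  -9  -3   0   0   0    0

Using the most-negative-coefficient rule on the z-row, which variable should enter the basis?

Negative z-row entries: a: -9, b: -3.
The most negative is -9 in column a, so a enters.

a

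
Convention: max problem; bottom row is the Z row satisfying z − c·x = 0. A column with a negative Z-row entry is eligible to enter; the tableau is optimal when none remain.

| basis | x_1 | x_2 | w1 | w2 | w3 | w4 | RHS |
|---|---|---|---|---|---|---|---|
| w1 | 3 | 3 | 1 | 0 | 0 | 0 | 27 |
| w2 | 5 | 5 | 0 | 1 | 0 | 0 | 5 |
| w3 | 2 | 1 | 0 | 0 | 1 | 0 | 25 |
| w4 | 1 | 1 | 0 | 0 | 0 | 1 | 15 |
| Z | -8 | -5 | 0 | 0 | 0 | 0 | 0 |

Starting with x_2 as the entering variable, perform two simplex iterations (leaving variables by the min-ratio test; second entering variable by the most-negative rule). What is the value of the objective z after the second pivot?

Ratio test on column x_2 — row 1: 27/3 = 9; row 2: 5/5 = 1; row 3: 25/1 = 25; row 4: 15/1 = 15. Minimum is 1 at row 2 (w2 leaves); pivot element 5.
Pivot on row 2; the Z-row RHS becomes 0 − (-5)·1 = 5.
Next entering variable (most negative Z-row entry -3): x_1.
Ratio test on column x_1 — row 1: entry 0 ≤ 0; row 2: 1/1 = 1; row 3: 24/1 = 24; row 4: entry 0 ≤ 0. Minimum is 1 at row 2 (x_2 leaves); pivot element 1.
After the second pivot the Z-row RHS is 5 − (-3)·1 = 8.

8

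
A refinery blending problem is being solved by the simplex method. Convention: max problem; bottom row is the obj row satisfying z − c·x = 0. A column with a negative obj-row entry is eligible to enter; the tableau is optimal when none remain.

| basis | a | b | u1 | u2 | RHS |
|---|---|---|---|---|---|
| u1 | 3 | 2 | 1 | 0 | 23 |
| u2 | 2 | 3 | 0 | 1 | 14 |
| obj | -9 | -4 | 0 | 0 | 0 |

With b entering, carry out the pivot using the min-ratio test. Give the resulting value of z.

56/3

Ratio test on column b — row 1: 23/2 = 23/2; row 2: 14/3 = 14/3. Minimum is 14/3 at row 2 (u2 leaves); pivot element 3.
Pivot on row 2; the obj-row RHS becomes 0 − (-4)·(14/3) = 56/3.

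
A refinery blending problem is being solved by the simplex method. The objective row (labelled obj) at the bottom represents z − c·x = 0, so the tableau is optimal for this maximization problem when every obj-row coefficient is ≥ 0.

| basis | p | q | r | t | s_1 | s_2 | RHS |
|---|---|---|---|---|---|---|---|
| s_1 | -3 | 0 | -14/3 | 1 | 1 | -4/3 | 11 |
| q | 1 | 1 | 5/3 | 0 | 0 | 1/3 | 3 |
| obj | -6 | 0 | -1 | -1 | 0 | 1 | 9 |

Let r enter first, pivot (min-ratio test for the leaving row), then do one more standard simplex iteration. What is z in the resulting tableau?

Ratio test on column r — row 1: entry -14/3 ≤ 0; row 2: 3/(5/3) = 9/5. Minimum is 9/5 at row 2 (q leaves); pivot element 5/3.
Pivot on row 2; the obj-row RHS becomes 9 − (-1)·(9/5) = 54/5.
Next entering variable (most negative obj-row entry -27/5): p.
Ratio test on column p — row 1: entry -1/5 ≤ 0; row 2: (9/5)/(3/5) = 3. Minimum is 3 at row 2 (r leaves); pivot element 3/5.
After the second pivot the obj-row RHS is 54/5 − (-27/5)·3 = 27.

27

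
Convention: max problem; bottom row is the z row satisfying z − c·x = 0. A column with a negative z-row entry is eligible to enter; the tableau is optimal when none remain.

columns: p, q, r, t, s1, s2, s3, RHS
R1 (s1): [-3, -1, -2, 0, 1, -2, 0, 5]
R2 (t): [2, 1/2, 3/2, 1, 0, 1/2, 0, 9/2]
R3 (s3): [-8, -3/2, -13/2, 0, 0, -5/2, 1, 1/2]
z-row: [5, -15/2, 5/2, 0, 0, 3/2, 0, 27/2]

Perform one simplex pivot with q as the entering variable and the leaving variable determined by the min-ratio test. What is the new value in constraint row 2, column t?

2

Ratio test on column q — row 1: entry -1 ≤ 0; row 2: (9/2)/(1/2) = 9; row 3: entry -3/2 ≤ 0. Minimum is 9 at row 2 (t leaves); pivot element 1/2.
Divide row 2 by 1/2; eliminate column q from the other rows.
In the new row 2, the t entry is the old entry divided by the pivot: 1/(1/2) = 2.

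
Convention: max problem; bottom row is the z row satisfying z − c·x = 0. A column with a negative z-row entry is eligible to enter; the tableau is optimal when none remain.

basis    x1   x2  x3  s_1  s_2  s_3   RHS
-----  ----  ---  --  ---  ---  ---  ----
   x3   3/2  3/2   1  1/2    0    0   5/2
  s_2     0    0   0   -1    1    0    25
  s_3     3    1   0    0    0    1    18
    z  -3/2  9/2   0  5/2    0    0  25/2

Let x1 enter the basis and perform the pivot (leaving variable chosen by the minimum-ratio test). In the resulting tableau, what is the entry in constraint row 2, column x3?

0

Ratio test on column x1 — row 1: (5/2)/(3/2) = 5/3; row 2: entry 0 ≤ 0; row 3: 18/3 = 6. Minimum is 5/3 at row 1 (x3 leaves); pivot element 3/2.
Divide row 1 by 3/2; eliminate column x1 from the other rows.
Row 2 update in column x3: 0 − 0·(2/3) = 0.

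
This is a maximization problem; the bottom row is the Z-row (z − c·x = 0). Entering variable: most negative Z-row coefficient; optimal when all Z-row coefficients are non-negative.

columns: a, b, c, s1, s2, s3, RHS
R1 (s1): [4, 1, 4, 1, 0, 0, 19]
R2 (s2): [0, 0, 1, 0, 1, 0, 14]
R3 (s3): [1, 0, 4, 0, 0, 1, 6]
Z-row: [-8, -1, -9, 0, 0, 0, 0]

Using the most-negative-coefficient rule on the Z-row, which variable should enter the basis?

Negative Z-row entries: a: -8, b: -1, c: -9.
The most negative is -9 in column c, so c enters.

c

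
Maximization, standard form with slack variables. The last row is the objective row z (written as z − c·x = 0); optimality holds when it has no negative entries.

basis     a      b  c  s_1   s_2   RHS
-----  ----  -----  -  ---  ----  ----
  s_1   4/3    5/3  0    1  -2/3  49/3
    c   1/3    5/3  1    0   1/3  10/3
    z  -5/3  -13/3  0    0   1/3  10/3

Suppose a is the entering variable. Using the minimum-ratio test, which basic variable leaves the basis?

Column a entries and ratios — s_1: (49/3)/(4/3) = 49/4; c: (10/3)/(1/3) = 10.
Smallest ratio is 10 in the row of c, so c leaves.

c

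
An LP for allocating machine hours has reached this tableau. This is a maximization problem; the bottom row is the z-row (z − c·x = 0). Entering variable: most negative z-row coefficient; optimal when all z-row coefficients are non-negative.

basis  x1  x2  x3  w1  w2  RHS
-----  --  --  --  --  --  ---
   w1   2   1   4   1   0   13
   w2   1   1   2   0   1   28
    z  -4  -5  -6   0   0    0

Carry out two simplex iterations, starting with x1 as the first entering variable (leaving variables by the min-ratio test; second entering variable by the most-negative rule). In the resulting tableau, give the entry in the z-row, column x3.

Ratio test on column x1 — row 1: 13/2 = 13/2; row 2: 28/1 = 28. Minimum is 13/2 at row 1 (w1 leaves); pivot element 2.
Divide row 1 by 2; eliminate column x1 from the other rows.
Second iteration: most negative z-row entry is -3 in column x2, so x2 enters.
Ratio test on column x2 — row 1: (13/2)/(1/2) = 13; row 2: (43/2)/(1/2) = 43. Minimum is 13 at row 1 (x1 leaves); pivot element 1/2.
Divide row 1 by 1/2; eliminate column x2 from the other rows.
After both pivots, the entry at the z-row, column x3 is 14.

14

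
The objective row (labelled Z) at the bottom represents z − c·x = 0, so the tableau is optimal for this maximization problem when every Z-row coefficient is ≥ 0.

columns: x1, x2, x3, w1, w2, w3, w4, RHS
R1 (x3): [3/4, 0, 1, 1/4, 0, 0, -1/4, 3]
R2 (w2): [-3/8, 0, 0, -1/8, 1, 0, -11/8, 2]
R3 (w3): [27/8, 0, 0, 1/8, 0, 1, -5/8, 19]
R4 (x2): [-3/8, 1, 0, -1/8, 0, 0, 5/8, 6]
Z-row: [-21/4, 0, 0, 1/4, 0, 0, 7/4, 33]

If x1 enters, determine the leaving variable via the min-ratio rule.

x3

Column x1 entries and ratios — x3: 3/(3/4) = 4; w2: -3/8 ≤ 0, skip; w3: 19/(27/8) = 152/27; x2: -3/8 ≤ 0, skip.
Smallest ratio is 4 in the row of x3, so x3 leaves.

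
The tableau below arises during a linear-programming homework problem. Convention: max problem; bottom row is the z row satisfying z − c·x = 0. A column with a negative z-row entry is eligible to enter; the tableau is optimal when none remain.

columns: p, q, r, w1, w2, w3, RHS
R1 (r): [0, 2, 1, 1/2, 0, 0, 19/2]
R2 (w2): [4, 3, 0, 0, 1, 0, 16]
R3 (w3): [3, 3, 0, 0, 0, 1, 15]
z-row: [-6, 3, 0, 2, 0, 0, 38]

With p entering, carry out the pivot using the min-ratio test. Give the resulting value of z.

62

Ratio test on column p — row 1: entry 0 ≤ 0; row 2: 16/4 = 4; row 3: 15/3 = 5. Minimum is 4 at row 2 (w2 leaves); pivot element 4.
Pivot on row 2; the z-row RHS becomes 38 − (-6)·4 = 62.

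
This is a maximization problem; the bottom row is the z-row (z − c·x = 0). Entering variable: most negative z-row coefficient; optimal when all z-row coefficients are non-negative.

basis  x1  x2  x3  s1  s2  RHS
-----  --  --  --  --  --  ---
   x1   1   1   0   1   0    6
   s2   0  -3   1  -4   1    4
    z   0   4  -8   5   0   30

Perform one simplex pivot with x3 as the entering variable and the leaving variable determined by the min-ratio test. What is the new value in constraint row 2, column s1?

-4

Ratio test on column x3 — row 1: entry 0 ≤ 0; row 2: 4/1 = 4. Minimum is 4 at row 2 (s2 leaves); pivot element 1.
Divide row 2 by 1; eliminate column x3 from the other rows.
In the new row 2, the s1 entry is the old entry divided by the pivot: (-4)/1 = -4.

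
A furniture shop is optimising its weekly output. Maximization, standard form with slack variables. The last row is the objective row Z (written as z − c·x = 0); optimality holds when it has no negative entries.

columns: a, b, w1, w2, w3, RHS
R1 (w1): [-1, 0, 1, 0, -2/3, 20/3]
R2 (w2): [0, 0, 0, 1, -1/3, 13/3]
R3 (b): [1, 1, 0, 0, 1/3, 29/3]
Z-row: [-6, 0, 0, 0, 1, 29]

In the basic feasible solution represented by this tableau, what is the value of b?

29/3

b is basic (row 3); its value is the RHS of that row, 29/3.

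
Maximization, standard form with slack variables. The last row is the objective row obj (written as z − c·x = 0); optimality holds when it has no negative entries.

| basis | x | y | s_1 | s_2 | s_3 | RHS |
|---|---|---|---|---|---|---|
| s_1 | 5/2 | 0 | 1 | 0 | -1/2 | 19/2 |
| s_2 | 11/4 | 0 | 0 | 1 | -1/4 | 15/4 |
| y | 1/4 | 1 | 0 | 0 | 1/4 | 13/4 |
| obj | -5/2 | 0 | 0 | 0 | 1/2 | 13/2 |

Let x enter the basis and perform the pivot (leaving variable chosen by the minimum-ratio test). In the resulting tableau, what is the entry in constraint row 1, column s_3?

-3/11

Ratio test on column x — row 1: (19/2)/(5/2) = 19/5; row 2: (15/4)/(11/4) = 15/11; row 3: (13/4)/(1/4) = 13. Minimum is 15/11 at row 2 (s_2 leaves); pivot element 11/4.
Divide row 2 by 11/4; eliminate column x from the other rows.
Row 1 update in column s_3: -1/2 − (5/2)·(-1/11) = -3/11.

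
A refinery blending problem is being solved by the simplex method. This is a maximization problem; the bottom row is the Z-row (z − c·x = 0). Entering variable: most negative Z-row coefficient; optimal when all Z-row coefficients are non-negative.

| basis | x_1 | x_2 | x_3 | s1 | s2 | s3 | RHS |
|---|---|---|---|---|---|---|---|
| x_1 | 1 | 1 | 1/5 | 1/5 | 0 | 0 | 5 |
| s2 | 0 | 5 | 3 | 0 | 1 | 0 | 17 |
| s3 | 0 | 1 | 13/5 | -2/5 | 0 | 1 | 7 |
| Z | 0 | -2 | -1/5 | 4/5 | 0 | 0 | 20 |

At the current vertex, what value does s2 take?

s2 is basic (row 2); its value is the RHS of that row, 17.

17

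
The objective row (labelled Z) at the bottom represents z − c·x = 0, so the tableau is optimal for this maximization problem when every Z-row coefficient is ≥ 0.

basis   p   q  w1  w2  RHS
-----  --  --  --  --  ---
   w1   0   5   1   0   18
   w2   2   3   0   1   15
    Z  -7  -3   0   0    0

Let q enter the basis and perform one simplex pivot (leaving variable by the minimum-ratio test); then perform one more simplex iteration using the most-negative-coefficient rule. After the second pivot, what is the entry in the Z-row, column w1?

-3/2

Ratio test on column q — row 1: 18/5 = 18/5; row 2: 15/3 = 5. Minimum is 18/5 at row 1 (w1 leaves); pivot element 5.
Divide row 1 by 5; eliminate column q from the other rows.
Second iteration: most negative Z-row entry is -7 in column p, so p enters.
Ratio test on column p — row 1: entry 0 ≤ 0; row 2: (21/5)/2 = 21/10. Minimum is 21/10 at row 2 (w2 leaves); pivot element 2.
Divide row 2 by 2; eliminate column p from the other rows.
After both pivots, the entry at the Z-row, column w1 is -3/2.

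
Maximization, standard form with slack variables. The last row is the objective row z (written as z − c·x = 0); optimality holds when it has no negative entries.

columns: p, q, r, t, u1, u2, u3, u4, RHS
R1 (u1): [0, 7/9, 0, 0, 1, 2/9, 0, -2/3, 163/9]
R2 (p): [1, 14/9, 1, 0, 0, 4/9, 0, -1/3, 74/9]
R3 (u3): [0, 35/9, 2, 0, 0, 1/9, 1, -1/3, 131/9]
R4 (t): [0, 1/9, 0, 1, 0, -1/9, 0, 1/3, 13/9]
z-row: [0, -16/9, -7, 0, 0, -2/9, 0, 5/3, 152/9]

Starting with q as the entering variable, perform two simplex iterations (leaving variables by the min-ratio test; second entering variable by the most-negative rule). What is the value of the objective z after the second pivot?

Ratio test on column q — row 1: (163/9)/(7/9) = 163/7; row 2: (74/9)/(14/9) = 37/7; row 3: (131/9)/(35/9) = 131/35; row 4: (13/9)/(1/9) = 13. Minimum is 131/35 at row 3 (u3 leaves); pivot element 35/9.
Pivot on row 3; the z-row RHS becomes 152/9 − (-16/9)·(131/35) = 824/35.
Next entering variable (most negative z-row entry -213/35): r.
Ratio test on column r — row 1: entry -2/5 ≤ 0; row 2: (12/5)/(1/5) = 12; row 3: (131/35)/(18/35) = 131/18; row 4: entry -2/35 ≤ 0. Minimum is 131/18 at row 3 (q leaves); pivot element 18/35.
After the second pivot the z-row RHS is 824/35 − (-213/35)·(131/18) = 407/6.

407/6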